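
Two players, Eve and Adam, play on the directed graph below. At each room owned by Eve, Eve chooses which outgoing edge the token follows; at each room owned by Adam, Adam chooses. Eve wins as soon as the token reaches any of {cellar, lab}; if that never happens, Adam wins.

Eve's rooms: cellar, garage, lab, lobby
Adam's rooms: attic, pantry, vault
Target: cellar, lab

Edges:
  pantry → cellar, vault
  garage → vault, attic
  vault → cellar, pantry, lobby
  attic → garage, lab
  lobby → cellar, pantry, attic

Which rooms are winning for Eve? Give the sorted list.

A0 = {cellar, lab}
A1: add {lobby} — lobby (Eve) has lobby→cellar.
A2 = A1; e.g. vault (Adam) can still go to pantry. Fixed point.
Eve's winning region = {cellar, lab, lobby}.

cellar, lab, lobby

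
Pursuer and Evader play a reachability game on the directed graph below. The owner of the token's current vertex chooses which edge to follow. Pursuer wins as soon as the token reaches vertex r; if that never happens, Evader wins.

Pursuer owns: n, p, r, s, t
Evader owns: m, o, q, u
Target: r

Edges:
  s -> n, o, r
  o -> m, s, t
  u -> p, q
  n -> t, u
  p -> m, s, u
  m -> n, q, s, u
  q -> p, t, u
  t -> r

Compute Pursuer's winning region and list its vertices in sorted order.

A0 = {r}
A1: add {s, t} — s (Pursuer) has s→r; t (Pursuer) has t→r.
A2: add {n, p} — n (Pursuer) has n→t; p (Pursuer) has p→s.
A3 = A2; e.g. m (Evader) can still go to q. Fixed point.
Pursuer's winning region = {n, p, r, s, t}.

n, p, r, s, t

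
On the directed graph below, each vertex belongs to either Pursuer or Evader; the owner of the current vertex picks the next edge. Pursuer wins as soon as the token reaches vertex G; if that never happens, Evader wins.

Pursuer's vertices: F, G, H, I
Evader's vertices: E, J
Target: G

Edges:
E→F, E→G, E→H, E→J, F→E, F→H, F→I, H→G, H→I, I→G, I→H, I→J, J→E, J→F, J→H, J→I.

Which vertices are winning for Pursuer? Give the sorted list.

F, G, H, I

A0 = {G}
A1: add {H, I} — H (Pursuer) has H→G; I (Pursuer) has I→G.
A2: add {F} — F (Pursuer) has F→H.
A3 = A2; e.g. E (Evader) can still go to J. Fixed point.
Pursuer's winning region = {F, G, H, I}.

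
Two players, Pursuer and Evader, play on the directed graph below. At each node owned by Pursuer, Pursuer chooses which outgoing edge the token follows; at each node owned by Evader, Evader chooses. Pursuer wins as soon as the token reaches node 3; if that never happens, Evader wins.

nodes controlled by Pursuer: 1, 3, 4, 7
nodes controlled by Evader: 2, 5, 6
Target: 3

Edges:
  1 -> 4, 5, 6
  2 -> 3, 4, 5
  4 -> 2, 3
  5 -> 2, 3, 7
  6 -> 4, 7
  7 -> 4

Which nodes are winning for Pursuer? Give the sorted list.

A0 = {3}
A1: add {4} — 4 (Pursuer) has 4→3.
A2: add {1, 7} — 1 (Pursuer) has 1→4; 7 (Pursuer) has 7→4.
A3: add {6} — 6 (Evader): all of {4, 7} already in.
A4 = A3; e.g. 2 (Evader) can still go to 5. Fixed point.
Pursuer's winning region = {1, 3, 4, 6, 7}.

1, 3, 4, 6, 7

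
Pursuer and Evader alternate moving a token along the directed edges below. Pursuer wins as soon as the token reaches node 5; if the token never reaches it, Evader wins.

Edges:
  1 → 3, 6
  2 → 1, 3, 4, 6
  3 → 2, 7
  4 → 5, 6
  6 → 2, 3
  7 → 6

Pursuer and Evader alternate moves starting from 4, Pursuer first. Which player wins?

Pursuer

Track states (vertex, player-to-move).
A0 = {(5,Pursuer), (5,Evader)}
A1: add {(4,Pursuer)}.
(4,Pursuer) ∈ A1 ⇒ Pursuer forces the target.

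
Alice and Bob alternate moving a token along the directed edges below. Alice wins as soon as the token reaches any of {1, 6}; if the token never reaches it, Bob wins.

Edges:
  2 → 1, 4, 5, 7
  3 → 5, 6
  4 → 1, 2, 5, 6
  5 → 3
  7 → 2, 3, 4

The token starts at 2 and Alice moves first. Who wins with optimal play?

Alice

Track states (vertex, player-to-move).
A0 = {(1,Alice), (1,Bob), (6,Alice), (6,Bob)}
A1: add {(2,Alice), (3,Alice), (4,Alice)}.
(2,Alice) ∈ A1 ⇒ Alice forces the target.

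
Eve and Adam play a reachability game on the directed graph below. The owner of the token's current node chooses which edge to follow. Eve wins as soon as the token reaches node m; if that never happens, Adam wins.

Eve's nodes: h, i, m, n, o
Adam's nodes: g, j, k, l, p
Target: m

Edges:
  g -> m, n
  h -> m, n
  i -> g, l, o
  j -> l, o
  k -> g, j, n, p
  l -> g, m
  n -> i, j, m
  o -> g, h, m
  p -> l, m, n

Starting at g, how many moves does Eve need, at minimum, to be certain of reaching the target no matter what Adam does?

2

A0 = {m}
A1: add {h, n, o} — h (Eve) has h→m; n (Eve) has n→m; o (Eve) has o→m.
A2: add {g, i} — g (Adam): all of {m, n} already in; i (Eve) has i→o.
g enters the attractor at level 2, so Eve can force the target in 2 moves from there.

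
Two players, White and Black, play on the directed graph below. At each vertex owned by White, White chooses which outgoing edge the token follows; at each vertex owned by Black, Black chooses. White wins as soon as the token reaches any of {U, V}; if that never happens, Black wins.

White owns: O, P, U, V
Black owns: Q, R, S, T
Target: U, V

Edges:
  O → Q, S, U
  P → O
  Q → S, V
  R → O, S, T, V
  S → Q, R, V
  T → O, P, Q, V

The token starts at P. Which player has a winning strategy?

A0 = {U, V}
A1: add {O} — O (White) has O→U.
A2: add {P} — P (White) has P→O.
A3 = A2; e.g. Q (Black) can still go to S. Fixed point.
P ∈ A2, so White can force the target.

White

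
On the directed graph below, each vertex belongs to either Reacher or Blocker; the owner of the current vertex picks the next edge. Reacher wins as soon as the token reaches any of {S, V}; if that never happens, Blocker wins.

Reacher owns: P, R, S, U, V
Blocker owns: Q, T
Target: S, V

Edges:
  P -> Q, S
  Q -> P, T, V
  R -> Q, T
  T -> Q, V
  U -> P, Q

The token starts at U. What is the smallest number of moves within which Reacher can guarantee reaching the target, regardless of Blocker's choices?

2

A0 = {S, V}
A1: add {P} — P (Reacher) has P→S.
A2: add {U} — U (Reacher) has U→P.
A3 = A2; e.g. Q (Blocker) can still go to T. Fixed point.
U enters the attractor at level 2, so Reacher can force the target in 2 moves from there.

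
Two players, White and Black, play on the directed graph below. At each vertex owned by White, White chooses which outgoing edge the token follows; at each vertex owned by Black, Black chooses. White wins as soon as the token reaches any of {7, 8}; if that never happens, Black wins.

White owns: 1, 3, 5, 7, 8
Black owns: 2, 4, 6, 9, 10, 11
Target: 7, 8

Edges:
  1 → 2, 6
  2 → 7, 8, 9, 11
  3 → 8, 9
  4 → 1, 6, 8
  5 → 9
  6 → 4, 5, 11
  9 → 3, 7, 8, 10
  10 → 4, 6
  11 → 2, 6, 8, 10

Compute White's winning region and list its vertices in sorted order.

A0 = {7, 8}
A1: add {3} — 3 (White) has 3→8.
A2 = A1; e.g. 1 (White) has no edge into A1. Fixed point.
White's winning region = {3, 7, 8}.

3, 7, 8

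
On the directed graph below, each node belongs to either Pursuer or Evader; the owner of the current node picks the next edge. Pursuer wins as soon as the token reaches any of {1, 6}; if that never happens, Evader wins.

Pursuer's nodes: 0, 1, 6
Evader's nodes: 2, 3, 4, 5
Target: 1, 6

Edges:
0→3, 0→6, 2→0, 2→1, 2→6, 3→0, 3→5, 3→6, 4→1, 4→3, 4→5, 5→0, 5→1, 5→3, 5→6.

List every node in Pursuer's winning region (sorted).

A0 = {1, 6}
A1: add {0} — 0 (Pursuer) has 0→6.
A2: add {2} — 2 (Evader): all of {0, 1, 6} already in.
A3 = A2; e.g. 3 (Evader) can still go to 5. Fixed point.
Pursuer's winning region = {0, 1, 2, 6}.

0, 1, 2, 6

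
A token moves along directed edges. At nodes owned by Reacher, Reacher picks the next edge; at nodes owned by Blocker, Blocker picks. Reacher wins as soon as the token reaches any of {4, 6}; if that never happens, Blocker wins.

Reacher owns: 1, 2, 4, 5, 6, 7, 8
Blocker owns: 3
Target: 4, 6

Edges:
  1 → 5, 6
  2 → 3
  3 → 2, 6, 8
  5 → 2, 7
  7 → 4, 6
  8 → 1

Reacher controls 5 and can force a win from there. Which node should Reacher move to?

7

A0 = {4, 6}
A1: add {1, 7} — 1 (Reacher) has 1→6; 7 (Reacher) has 7→4.
A2: add {5, 8} — 5 (Reacher) has 5→7; 8 (Reacher) has 8→1.
A3 = A2; e.g. 2 (Reacher) has no edge into A2. Fixed point.
From 5, successor 7 is in the attractor (rank 1); the other successor 2 is not.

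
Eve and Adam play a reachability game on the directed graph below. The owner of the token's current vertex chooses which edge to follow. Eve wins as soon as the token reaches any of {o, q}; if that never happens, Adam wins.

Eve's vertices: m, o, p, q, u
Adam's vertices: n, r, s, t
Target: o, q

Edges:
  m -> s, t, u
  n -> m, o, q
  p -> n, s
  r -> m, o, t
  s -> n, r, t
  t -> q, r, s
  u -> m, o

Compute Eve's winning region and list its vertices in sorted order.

A0 = {o, q}
A1: add {u} — u (Eve) has u→o.
A2: add {m} — m (Eve) has m→u.
A3: add {n} — n (Adam): all of {m, o, q} already in.
A4: add {p} — p (Eve) has p→n.
A5 = A4; e.g. r (Adam) can still go to t. Fixed point.
Eve's winning region = {m, n, o, p, q, u}.

m, n, o, p, q, u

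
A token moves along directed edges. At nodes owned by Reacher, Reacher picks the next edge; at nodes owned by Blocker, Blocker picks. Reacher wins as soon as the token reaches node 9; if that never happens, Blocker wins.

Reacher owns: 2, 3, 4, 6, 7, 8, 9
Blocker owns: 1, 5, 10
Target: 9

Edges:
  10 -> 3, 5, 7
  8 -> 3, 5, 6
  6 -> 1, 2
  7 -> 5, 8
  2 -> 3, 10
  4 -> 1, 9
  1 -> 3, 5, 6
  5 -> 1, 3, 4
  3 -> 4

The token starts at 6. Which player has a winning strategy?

Reacher

A0 = {9}
A1: add {4} — 4 (Reacher) has 4→9.
A2: add {3} — 3 (Reacher) has 3→4.
A3: add {2, 8} — 2 (Reacher) has 2→3; 8 (Reacher) has 8→3.
A4: add {6, 7} — 6 (Reacher) has 6→2; 7 (Reacher) has 7→8.
A5 = A4; e.g. 1 (Blocker) can still go to 5. Fixed point.
6 ∈ A4, so Reacher can force the target.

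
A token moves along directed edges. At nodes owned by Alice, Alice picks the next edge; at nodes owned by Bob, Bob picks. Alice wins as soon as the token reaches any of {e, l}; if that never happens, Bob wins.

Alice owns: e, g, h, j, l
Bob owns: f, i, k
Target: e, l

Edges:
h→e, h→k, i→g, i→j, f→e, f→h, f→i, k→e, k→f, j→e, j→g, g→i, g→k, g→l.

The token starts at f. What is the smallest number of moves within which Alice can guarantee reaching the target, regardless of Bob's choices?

A0 = {e, l}
A1: add {g, h, j} — g (Alice) has g→l; h (Alice) has h→e; j (Alice) has j→e.
A2: add {i} — i (Bob): all of {g, j} already in.
A3: add {f} — f (Bob): all of {e, h, i} already in.
f enters the attractor at level 3, so Alice can force the target in 3 moves from there.

3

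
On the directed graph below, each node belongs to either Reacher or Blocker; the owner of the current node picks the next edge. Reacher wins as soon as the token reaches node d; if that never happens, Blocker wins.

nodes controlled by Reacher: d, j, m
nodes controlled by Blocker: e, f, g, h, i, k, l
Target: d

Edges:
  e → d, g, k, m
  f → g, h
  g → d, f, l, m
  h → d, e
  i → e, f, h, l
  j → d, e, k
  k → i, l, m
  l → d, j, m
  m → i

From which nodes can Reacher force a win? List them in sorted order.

A0 = {d}
A1: add {j} — j (Reacher) has j→d.
A2 = A1; e.g. e (Blocker) can still go to g. Fixed point.
Reacher's winning region = {d, j}.

d, j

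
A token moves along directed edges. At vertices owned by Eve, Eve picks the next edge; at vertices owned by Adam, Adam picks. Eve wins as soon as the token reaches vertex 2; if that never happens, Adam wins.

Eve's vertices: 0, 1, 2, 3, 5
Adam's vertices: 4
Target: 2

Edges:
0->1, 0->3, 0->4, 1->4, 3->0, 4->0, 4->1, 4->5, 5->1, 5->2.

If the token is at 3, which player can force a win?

Adam

A0 = {2}
A1: add {5} — 5 (Eve) has 5→2.
A2 = A1; e.g. 0 (Eve) has no edge into A1. Fixed point.
3 never enters the attractor, so Adam can avoid the target forever.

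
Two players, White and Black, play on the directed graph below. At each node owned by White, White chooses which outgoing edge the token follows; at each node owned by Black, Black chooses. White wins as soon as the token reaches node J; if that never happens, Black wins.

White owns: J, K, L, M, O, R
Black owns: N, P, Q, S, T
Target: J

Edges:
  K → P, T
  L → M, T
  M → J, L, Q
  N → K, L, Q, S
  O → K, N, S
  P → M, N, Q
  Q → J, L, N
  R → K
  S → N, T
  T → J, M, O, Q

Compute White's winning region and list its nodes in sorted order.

J, L, M

A0 = {J}
A1: add {M} — M (White) has M→J.
A2: add {L} — L (White) has L→M.
A3 = A2; e.g. K (White) has no edge into A2. Fixed point.
White's winning region = {J, L, M}.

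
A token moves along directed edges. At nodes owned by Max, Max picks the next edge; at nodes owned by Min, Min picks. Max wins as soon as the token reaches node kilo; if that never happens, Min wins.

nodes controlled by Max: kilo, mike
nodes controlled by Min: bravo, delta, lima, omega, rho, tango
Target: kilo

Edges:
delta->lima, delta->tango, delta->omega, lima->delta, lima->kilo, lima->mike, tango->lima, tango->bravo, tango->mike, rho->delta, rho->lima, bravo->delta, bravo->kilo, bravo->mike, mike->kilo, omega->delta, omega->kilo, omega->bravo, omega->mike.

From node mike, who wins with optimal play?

A0 = {kilo}
A1: add {mike} — mike (Max) has mike→kilo.
A2 = A1; e.g. delta (Min) can still go to lima. Fixed point.
mike ∈ A1, so Max can force the target.

Max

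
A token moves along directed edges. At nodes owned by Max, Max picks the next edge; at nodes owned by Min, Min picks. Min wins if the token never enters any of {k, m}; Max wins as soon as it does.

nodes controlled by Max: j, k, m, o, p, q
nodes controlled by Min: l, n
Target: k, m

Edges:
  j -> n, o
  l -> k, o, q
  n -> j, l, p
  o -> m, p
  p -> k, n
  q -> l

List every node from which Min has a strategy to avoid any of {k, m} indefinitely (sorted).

A0 = {k, m}
A1: add {o, p} — o (Max) has o→m; p (Max) has p→k.
A2: add {j} — j (Max) has j→o.
A3 = A2; e.g. l (Min) can still go to q. Fixed point.
Max's attractor = {j, k, m, o, p}; Min avoids the target exactly from the complement.

l, n, q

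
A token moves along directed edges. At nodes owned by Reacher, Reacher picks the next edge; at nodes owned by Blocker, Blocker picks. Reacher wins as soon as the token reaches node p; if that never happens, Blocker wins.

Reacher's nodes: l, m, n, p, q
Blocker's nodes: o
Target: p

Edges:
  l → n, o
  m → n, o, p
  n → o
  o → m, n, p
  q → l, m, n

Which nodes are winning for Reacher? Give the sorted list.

m, p, q

A0 = {p}
A1: add {m} — m (Reacher) has m→p.
A2: add {q} — q (Reacher) has q→m.
A3 = A2; e.g. l (Reacher) has no edge into A2. Fixed point.
Reacher's winning region = {m, p, q}.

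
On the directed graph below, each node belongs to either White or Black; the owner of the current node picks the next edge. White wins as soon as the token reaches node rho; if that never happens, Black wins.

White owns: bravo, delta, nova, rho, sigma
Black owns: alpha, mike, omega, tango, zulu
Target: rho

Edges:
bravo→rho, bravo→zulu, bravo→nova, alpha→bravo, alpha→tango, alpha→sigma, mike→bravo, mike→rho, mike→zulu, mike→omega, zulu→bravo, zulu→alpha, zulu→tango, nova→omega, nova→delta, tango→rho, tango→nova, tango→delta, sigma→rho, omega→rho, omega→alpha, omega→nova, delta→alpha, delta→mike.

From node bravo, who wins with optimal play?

White

A0 = {rho}
A1: add {bravo, sigma} — bravo (White) has bravo→rho; sigma (White) has sigma→rho.
A2 = A1; e.g. alpha (Black) can still go to tango. Fixed point.
bravo ∈ A1, so White can force the target.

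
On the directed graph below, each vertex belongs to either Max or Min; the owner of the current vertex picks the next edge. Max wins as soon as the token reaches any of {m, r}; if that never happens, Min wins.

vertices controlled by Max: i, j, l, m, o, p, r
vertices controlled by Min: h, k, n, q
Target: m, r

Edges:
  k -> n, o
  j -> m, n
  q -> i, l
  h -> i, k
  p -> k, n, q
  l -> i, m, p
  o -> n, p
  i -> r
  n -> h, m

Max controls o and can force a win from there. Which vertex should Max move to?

p

A0 = {m, r}
A1: add {i, j, l} — i (Max) has i→r; j (Max) has j→m; l (Max) has l→m.
A2: add {q} — q (Min): all of {i, l} already in.
A3: add {p} — p (Max) has p→q.
A4: add {o} — o (Max) has o→p.
A5 = A4; e.g. h (Min) can still go to k. Fixed point.
From o, successor p is in the attractor (rank 3); the other successor n is not.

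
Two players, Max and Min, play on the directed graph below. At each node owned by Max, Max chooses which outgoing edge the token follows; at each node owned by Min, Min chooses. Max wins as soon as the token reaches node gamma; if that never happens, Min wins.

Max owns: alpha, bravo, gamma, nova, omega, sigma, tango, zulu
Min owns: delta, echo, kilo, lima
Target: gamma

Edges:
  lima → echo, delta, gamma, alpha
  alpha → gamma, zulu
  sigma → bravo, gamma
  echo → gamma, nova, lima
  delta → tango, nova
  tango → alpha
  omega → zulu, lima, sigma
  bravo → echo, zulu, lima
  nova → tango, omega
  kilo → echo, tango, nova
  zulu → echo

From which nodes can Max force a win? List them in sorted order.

A0 = {gamma}
A1: add {alpha, sigma} — alpha (Max) has alpha→gamma; sigma (Max) has sigma→gamma.
A2: add {omega, tango} — tango (Max) has tango→alpha; omega (Max) has omega→sigma.
A3: add {nova} — nova (Max) has nova→tango.
A4: add {delta} — delta (Min): all of {tango, nova} already in.
A5 = A4; e.g. echo (Min) can still go to lima. Fixed point.
Max's winning region = {alpha, delta, gamma, nova, omega, sigma, tango}.

alpha, delta, gamma, nova, omega, sigma, tango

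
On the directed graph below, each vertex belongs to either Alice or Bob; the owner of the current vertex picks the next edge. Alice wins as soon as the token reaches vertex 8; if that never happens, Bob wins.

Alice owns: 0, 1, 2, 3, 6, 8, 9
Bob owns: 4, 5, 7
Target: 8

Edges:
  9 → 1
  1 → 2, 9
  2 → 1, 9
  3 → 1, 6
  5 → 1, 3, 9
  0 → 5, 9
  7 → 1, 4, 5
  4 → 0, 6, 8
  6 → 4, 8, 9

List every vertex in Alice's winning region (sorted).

A0 = {8}
A1: add {6} — 6 (Alice) has 6→8.
A2: add {3} — 3 (Alice) has 3→6.
A3 = A2; e.g. 0 (Alice) has no edge into A2. Fixed point.
Alice's winning region = {3, 6, 8}.

3, 6, 8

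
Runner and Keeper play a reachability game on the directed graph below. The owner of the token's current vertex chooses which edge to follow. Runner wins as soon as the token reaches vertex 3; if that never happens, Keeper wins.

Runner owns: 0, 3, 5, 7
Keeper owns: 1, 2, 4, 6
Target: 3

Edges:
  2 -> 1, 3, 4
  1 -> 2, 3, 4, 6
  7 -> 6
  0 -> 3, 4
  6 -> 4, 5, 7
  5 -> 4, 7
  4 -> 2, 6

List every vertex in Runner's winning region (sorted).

A0 = {3}
A1: add {0} — 0 (Runner) has 0→3.
A2 = A1; e.g. 1 (Keeper) can still go to 2. Fixed point.
Runner's winning region = {0, 3}.

0, 3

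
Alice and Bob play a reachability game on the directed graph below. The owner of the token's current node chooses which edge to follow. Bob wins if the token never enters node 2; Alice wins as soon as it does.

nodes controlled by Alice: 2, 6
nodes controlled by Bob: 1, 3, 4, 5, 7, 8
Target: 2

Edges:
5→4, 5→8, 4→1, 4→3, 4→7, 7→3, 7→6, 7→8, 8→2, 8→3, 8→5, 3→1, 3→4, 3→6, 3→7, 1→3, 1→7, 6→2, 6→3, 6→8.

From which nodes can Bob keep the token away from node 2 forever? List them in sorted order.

A0 = {2}
A1: add {6} — 6 (Alice) has 6→2.
A2 = A1; e.g. 1 (Bob) can still go to 3. Fixed point.
Alice's attractor = {2, 6}; Bob avoids the target exactly from the complement.

1, 3, 4, 5, 7, 8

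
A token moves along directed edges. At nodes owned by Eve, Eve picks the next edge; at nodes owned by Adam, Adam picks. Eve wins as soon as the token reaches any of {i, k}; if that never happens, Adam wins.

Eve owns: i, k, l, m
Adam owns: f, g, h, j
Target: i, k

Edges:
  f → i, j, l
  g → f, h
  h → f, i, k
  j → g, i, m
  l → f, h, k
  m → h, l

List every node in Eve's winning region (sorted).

i, k, l, m

A0 = {i, k}
A1: add {l} — l (Eve) has l→k.
A2: add {m} — m (Eve) has m→l.
A3 = A2; e.g. f (Adam) can still go to j. Fixed point.
Eve's winning region = {i, k, l, m}.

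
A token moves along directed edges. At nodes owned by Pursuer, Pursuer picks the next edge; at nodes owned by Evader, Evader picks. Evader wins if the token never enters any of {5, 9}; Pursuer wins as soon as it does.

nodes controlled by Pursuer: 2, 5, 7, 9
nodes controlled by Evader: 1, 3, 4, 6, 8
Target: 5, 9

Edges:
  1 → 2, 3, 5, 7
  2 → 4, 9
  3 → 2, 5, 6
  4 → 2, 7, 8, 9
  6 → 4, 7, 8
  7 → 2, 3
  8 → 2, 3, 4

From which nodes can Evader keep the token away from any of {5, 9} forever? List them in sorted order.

1, 3, 4, 6, 8

A0 = {5, 9}
A1: add {2} — 2 (Pursuer) has 2→9.
A2: add {7} — 7 (Pursuer) has 7→2.
A3 = A2; e.g. 1 (Evader) can still go to 3. Fixed point.
Pursuer's attractor = {2, 5, 7, 9}; Evader avoids the target exactly from the complement.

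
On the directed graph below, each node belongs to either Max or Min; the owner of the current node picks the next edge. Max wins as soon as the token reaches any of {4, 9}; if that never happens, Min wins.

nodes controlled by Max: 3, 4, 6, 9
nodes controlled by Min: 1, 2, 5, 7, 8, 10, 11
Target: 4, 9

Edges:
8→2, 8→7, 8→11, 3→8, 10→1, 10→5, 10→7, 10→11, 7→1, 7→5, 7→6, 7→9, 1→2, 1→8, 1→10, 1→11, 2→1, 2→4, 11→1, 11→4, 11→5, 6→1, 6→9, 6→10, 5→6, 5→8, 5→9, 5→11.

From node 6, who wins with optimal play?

Max

A0 = {4, 9}
A1: add {6} — 6 (Max) has 6→9.
A2 = A1; e.g. 1 (Min) can still go to 2. Fixed point.
6 ∈ A1, so Max can force the target.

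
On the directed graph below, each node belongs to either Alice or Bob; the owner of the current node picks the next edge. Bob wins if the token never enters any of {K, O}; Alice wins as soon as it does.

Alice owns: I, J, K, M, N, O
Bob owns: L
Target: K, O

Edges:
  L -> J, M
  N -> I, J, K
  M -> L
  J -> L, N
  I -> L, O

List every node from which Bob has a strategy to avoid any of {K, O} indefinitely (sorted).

A0 = {K, O}
A1: add {I, N} — I (Alice) has I→O; N (Alice) has N→K.
A2: add {J} — J (Alice) has J→N.
A3 = A2; e.g. L (Bob) can still go to M. Fixed point.
Alice's attractor = {I, J, K, N, O}; Bob avoids the target exactly from the complement.

L, M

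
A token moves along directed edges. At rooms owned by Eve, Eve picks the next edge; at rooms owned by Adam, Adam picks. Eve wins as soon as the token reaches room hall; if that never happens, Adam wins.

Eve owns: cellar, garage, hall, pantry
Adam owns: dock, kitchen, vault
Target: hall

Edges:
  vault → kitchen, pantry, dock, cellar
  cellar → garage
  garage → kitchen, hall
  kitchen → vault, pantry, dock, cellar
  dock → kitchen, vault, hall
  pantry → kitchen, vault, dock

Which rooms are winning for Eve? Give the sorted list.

cellar, garage, hall

A0 = {hall}
A1: add {garage} — garage (Eve) has garage→hall.
A2: add {cellar} — cellar (Eve) has cellar→garage.
A3 = A2; e.g. kitchen (Adam) can still go to vault. Fixed point.
Eve's winning region = {cellar, garage, hall}.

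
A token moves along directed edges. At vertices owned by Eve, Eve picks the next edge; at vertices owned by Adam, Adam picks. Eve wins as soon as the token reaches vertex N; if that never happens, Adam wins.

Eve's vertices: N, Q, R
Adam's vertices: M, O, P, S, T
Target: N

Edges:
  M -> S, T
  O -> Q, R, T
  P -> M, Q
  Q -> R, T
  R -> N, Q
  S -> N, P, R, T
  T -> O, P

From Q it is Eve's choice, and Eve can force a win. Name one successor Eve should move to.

R

A0 = {N}
A1: add {R} — R (Eve) has R→N.
A2: add {Q} — Q (Eve) has Q→R.
A3 = A2; e.g. M (Adam) can still go to S. Fixed point.
From Q, successor R is in the attractor (rank 1); the other successor T is not.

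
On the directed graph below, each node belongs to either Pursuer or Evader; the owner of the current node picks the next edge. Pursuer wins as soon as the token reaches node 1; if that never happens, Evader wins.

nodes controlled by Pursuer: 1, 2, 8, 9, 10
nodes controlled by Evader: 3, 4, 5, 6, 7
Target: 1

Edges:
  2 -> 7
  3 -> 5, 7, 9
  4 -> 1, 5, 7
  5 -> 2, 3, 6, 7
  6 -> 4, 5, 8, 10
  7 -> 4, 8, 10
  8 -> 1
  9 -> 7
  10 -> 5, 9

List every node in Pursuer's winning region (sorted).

A0 = {1}
A1: add {8} — 8 (Pursuer) has 8→1.
A2 = A1; e.g. 2 (Pursuer) has no edge into A1. Fixed point.
Pursuer's winning region = {1, 8}.

1, 8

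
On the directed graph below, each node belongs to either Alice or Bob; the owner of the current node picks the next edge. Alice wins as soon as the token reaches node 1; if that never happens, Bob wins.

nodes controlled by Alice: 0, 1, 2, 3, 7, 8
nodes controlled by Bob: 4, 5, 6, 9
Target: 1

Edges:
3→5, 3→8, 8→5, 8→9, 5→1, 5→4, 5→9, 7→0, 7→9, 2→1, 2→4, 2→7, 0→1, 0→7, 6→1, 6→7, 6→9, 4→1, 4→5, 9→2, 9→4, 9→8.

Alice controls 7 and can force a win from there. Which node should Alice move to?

0

A0 = {1}
A1: add {0, 2} — 0 (Alice) has 0→1; 2 (Alice) has 2→1.
A2: add {7} — 7 (Alice) has 7→0.
A3 = A2; e.g. 3 (Alice) has no edge into A2. Fixed point.
From 7, successor 0 is in the attractor (rank 1); the other successor 9 is not.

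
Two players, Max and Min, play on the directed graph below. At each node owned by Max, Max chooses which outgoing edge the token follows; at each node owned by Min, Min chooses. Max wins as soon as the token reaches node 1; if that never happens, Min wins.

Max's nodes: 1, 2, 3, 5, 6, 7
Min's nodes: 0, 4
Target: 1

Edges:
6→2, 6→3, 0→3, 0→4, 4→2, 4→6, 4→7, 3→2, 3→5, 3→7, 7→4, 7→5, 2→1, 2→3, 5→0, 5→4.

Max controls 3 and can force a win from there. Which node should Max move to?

2

A0 = {1}
A1: add {2} — 2 (Max) has 2→1.
A2: add {3, 6} — 3 (Max) has 3→2; 6 (Max) has 6→2.
A3 = A2; e.g. 0 (Min) can still go to 4. Fixed point.
From 3, successor 2 is in the attractor (rank 1); the other successors 5, 7 are not.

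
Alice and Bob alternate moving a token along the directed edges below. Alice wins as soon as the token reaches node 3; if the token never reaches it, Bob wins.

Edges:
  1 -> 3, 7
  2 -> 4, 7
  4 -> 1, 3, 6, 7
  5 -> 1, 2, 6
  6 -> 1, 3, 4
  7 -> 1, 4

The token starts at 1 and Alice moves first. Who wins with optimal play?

Alice

Track states (vertex, player-to-move).
A0 = {(3,Alice), (3,Bob)}
A1: add {(1,Alice), (4,Alice), (6,Alice)}.
(1,Alice) ∈ A1 ⇒ Alice forces the target.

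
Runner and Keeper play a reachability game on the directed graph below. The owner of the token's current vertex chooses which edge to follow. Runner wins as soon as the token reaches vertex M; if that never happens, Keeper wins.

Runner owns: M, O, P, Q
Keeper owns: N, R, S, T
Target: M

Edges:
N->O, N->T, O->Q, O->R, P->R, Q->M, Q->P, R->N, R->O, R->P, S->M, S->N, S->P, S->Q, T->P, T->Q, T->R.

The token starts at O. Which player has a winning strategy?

A0 = {M}
A1: add {Q} — Q (Runner) has Q→M.
A2: add {O} — O (Runner) has O→Q.
A3 = A2; e.g. N (Keeper) can still go to T. Fixed point.
O ∈ A2, so Runner can force the target.

Runner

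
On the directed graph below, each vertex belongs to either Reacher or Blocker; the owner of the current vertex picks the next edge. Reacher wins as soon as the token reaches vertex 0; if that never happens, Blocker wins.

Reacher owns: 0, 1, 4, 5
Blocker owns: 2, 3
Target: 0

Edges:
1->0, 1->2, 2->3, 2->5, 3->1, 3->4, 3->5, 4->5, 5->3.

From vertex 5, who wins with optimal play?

A0 = {0}
A1: add {1} — 1 (Reacher) has 1→0.
A2 = A1; e.g. 2 (Blocker) can still go to 3. Fixed point.
5 never enters the attractor, so Blocker can avoid the target forever.

Blocker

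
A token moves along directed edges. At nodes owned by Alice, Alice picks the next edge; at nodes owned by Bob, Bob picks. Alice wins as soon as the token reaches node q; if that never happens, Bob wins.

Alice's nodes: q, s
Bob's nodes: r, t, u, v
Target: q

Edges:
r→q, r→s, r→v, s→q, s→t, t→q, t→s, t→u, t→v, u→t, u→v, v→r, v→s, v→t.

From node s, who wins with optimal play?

A0 = {q}
A1: add {s} — s (Alice) has s→q.
A2 = A1; e.g. r (Bob) can still go to v. Fixed point.
s ∈ A1, so Alice can force the target.

Alice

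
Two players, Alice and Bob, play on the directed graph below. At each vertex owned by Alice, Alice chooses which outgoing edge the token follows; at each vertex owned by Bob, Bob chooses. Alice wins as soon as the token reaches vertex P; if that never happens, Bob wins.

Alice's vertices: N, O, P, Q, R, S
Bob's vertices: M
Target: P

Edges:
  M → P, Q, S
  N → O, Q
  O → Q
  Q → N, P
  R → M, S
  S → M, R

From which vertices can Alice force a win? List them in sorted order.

A0 = {P}
A1: add {Q} — Q (Alice) has Q→P.
A2: add {N, O} — N (Alice) has N→Q; O (Alice) has O→Q.
A3 = A2; e.g. M (Bob) can still go to S. Fixed point.
Alice's winning region = {N, O, P, Q}.

N, O, P, Q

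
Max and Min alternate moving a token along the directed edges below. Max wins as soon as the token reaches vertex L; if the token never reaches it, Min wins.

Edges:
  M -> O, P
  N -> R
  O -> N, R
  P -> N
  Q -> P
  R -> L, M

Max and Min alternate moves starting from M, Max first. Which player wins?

Min

Track states (vertex, player-to-move).
A0 = {(L,Max), (L,Min)}
A1: add {(R,Max)}.
A2: add {(N,Min)}.
A3: add {(O,Max), (P,Max)}.
A4: add {(M,Min), (Q,Min)}.
A5 = A4; e.g. (M,Max) stays out. (M,Max) never enters ⇒ Min avoids the target.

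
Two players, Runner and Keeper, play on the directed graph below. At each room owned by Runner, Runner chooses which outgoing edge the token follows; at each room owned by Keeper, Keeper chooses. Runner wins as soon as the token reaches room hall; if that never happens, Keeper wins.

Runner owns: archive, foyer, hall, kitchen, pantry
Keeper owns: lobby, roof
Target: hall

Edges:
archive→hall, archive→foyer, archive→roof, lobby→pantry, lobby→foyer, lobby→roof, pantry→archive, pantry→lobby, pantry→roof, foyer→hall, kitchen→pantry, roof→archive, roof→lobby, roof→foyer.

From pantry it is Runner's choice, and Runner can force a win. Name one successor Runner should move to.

archive

A0 = {hall}
A1: add {archive, foyer} — archive (Runner) has archive→hall; foyer (Runner) has foyer→hall.
A2: add {pantry} — pantry (Runner) has pantry→archive.
A3: add {kitchen} — kitchen (Runner) has kitchen→pantry.
A4 = A3; e.g. lobby (Keeper) can still go to roof. Fixed point.
From pantry, successor archive is in the attractor (rank 1); the other successors lobby, roof are not.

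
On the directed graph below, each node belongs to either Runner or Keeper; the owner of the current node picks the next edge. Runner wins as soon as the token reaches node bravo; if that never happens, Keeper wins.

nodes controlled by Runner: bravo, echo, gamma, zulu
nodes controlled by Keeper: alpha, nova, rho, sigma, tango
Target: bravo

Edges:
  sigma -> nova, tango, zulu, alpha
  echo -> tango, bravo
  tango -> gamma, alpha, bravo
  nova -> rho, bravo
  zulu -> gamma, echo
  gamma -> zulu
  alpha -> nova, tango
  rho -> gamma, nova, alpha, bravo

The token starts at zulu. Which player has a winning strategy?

A0 = {bravo}
A1: add {echo} — echo (Runner) has echo→bravo.
A2: add {zulu} — zulu (Runner) has zulu→echo.
zulu ∈ A2, so Runner can force the target.

Runner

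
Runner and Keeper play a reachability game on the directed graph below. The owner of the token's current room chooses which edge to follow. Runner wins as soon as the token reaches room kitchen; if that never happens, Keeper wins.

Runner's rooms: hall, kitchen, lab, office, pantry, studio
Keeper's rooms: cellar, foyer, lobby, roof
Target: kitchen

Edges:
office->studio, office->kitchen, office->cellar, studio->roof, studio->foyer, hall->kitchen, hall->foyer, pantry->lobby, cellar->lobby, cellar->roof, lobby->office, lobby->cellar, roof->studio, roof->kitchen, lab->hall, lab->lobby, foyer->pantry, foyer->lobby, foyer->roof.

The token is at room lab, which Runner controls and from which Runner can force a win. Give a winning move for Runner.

hall

A0 = {kitchen}
A1: add {hall, office} — office (Runner) has office→kitchen; hall (Runner) has hall→kitchen.
A2: add {lab} — lab (Runner) has lab→hall.
A3 = A2; e.g. studio (Runner) has no edge into A2. Fixed point.
From lab, successor hall is in the attractor (rank 1); the other successor lobby is not.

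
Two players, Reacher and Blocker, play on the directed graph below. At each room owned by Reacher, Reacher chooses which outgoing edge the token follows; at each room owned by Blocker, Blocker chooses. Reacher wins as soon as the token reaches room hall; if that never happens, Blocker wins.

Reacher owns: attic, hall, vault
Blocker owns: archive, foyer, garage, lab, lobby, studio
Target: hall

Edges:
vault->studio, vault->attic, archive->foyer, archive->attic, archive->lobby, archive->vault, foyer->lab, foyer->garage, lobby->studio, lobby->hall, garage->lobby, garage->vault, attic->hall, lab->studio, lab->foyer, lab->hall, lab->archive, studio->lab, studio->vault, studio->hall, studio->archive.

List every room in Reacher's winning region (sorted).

attic, hall, vault

A0 = {hall}
A1: add {attic} — attic (Reacher) has attic→hall.
A2: add {vault} — vault (Reacher) has vault→attic.
A3 = A2; e.g. studio (Blocker) can still go to lab. Fixed point.
Reacher's winning region = {attic, hall, vault}.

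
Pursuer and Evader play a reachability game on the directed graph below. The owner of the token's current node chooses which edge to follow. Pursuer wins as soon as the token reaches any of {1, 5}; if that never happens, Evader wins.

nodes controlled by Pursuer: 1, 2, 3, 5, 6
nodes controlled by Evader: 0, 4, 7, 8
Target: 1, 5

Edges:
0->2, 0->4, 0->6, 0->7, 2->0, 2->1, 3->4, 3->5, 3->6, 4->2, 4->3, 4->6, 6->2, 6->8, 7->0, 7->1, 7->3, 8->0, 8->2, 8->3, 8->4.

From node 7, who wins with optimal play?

A0 = {1, 5}
A1: add {2, 3} — 2 (Pursuer) has 2→1; 3 (Pursuer) has 3→5.
A2: add {6} — 6 (Pursuer) has 6→2.
A3: add {4} — 4 (Evader): all of {2, 3, 6} already in.
A4 = A3; e.g. 0 (Evader) can still go to 7. Fixed point.
7 never enters the attractor, so Evader can avoid the target forever.

Evader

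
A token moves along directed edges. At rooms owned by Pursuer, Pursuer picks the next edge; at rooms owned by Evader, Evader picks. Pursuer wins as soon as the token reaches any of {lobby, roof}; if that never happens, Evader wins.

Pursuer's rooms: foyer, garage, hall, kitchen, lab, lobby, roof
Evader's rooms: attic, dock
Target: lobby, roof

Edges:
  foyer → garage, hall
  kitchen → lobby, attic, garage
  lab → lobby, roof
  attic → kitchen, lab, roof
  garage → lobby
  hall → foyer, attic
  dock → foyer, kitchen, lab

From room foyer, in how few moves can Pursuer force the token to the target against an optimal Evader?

2

A0 = {lobby, roof}
A1: add {garage, kitchen, lab} — kitchen (Pursuer) has kitchen→lobby; lab (Pursuer) has lab→lobby; garage (Pursuer) has garage→lobby.
A2: add {attic, foyer} — foyer (Pursuer) has foyer→garage; attic (Evader): all of {kitchen, lab, roof} already in.
foyer enters the attractor at level 2, so Pursuer can force the target in 2 moves from there.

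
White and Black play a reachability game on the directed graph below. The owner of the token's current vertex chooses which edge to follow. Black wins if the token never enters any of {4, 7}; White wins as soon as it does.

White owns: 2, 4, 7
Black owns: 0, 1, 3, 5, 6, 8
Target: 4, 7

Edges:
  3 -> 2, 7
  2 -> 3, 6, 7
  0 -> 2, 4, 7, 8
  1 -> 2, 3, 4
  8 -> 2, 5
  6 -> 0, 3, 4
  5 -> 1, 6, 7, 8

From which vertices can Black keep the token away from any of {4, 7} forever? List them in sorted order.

0, 5, 6, 8

A0 = {4, 7}
A1: add {2} — 2 (White) has 2→7.
A2: add {3} — 3 (Black): all of {2, 7} already in.
A3: add {1} — 1 (Black): all of {2, 3, 4} already in.
A4 = A3; e.g. 0 (Black) can still go to 8. Fixed point.
White's attractor = {1, 2, 3, 4, 7}; Black avoids the target exactly from the complement.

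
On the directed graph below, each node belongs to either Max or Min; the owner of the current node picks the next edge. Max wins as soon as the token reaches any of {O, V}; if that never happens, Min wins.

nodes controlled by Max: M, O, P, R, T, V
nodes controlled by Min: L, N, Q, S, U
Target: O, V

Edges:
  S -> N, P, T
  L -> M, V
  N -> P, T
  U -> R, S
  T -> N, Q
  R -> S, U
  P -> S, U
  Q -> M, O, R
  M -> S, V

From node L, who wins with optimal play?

A0 = {O, V}
A1: add {M} — M (Max) has M→V.
A2: add {L} — L (Min): all of {M, V} already in.
A3 = A2; e.g. N (Min) can still go to P. Fixed point.
L ∈ A2, so Max can force the target.

Max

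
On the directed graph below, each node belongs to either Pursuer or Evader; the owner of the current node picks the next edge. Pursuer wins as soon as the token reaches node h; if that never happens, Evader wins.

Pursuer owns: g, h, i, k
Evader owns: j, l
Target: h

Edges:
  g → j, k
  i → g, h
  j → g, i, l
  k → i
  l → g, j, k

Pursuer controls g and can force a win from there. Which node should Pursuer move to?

k

A0 = {h}
A1: add {i} — i (Pursuer) has i→h.
A2: add {k} — k (Pursuer) has k→i.
A3: add {g} — g (Pursuer) has g→k.
A4 = A3; e.g. j (Evader) can still go to l. Fixed point.
From g, successor k is in the attractor (rank 2); the other successor j is not.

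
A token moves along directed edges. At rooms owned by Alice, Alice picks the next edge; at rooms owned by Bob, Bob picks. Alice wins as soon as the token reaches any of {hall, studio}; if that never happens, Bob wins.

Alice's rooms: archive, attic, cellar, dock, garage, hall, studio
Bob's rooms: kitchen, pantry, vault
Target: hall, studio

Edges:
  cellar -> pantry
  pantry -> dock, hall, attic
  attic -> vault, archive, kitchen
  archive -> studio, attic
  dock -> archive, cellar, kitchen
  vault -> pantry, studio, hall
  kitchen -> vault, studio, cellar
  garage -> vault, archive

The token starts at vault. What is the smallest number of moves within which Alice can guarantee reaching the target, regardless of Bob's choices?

A0 = {hall, studio}
A1: add {archive} — archive (Alice) has archive→studio.
A2: add {attic, dock, garage} — dock (Alice) has dock→archive; attic (Alice) has attic→archive; garage (Alice) has garage→archive.
A3: add {pantry} — pantry (Bob): all of {dock, hall, attic} already in.
A4: add {cellar, vault} — vault (Bob): all of {pantry, studio, hall} already in; cellar (Alice) has cellar→pantry.
vault enters the attractor at level 4, so Alice can force the target in 4 moves from there.

4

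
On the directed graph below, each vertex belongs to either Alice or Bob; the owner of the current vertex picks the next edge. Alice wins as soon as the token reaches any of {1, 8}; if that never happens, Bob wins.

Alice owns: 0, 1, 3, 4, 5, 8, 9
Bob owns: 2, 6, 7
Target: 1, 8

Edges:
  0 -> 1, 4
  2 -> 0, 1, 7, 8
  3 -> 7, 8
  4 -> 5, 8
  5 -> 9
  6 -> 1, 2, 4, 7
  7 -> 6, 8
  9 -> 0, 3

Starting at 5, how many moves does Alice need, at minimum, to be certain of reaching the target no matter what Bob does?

A0 = {1, 8}
A1: add {0, 3, 4} — 0 (Alice) has 0→1; 3 (Alice) has 3→8; 4 (Alice) has 4→8.
A2: add {9} — 9 (Alice) has 9→0.
A3: add {5} — 5 (Alice) has 5→9.
A4 = A3; e.g. 2 (Bob) can still go to 7. Fixed point.
5 enters the attractor at level 3, so Alice can force the target in 3 moves from there.

3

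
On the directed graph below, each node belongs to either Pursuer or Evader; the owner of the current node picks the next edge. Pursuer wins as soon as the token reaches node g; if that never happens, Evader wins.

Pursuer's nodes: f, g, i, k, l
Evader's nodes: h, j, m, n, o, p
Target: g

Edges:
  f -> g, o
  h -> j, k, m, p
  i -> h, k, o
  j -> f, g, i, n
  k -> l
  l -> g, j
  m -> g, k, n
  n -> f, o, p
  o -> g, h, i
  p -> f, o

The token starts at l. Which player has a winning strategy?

Pursuer

A0 = {g}
A1: add {f, l} — f (Pursuer) has f→g; l (Pursuer) has l→g.
l ∈ A1, so Pursuer can force the target.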